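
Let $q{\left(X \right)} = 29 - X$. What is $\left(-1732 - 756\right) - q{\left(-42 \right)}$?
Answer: $-2559$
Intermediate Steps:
$\left(-1732 - 756\right) - q{\left(-42 \right)} = \left(-1732 - 756\right) - \left(29 - -42\right) = \left(-1732 - 756\right) - \left(29 + 42\right) = -2488 - 71 = -2559$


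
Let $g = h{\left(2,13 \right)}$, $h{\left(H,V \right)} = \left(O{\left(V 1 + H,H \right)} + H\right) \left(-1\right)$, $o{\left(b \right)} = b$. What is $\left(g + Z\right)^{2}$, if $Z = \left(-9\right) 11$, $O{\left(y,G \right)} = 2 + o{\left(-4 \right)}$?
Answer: $9801$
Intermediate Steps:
$O{\left(y,G \right)} = -2$ ($O{\left(y,G \right)} = 2 - 4 = -2$)
$Z = -99$
$h{\left(H,V \right)} = 2 - H$ ($h{\left(H,V \right)} = \left(-2 + H\right) \left(-1\right) = 2 - H$)
$g = 0$ ($g = 2 - 2 = 0$)
$\left(g + Z\right)^{2} = \left(0 - 99\right)^{2} = \left(-99\right)^{2} = 9801$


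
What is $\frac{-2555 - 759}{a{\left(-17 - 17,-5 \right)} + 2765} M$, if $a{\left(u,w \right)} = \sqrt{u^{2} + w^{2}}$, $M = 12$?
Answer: $- \frac{27489630}{1911011} + \frac{9942 \sqrt{1181}}{1911011} \approx -14.206$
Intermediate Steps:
$\frac{-2555 - 759}{a{\left(-17 - 17,-5 \right)} + 2765} M = \frac{-2555 - 759}{\sqrt{\left(-17 - 17\right)^{2} + \left(-5\right)^{2}} + 2765} \cdot 12 = - \frac{3314}{\sqrt{\left(-17 - 17\right)^{2} + 25} + 2765} \cdot 12 = - \frac{3314}{\sqrt{\left(-34\right)^{2} + 25} + 2765} \cdot 12 = - \frac{3314}{\sqrt{1156 + 25} + 2765} \cdot 12 = - \frac{3314}{\sqrt{1181} + 2765} \cdot 12 = - \frac{3314}{2765 + \sqrt{1181}} \cdot 12 = - \frac{39768}{2765 + \sqrt{1181}}$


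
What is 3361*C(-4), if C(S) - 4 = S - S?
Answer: 13444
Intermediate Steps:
C(S) = 4 (C(S) = 4 + (S - S) = 4 + 0 = 4)
3361*C(-4) = 3361*4 = 13444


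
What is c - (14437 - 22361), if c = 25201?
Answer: 33125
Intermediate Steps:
c - (14437 - 22361) = 25201 - (14437 - 22361) = 25201 - 1*(-7924) = 25201 + 7924 = 33125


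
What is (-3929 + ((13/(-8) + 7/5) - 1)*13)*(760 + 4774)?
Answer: -436624299/20 ≈ -2.1831e+7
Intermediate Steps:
(-3929 + ((13/(-8) + 7/5) - 1)*13)*(760 + 4774) = (-3929 + ((13*(-⅛) + 7*(⅕)) - 1)*13)*5534 = (-3929 + ((-13/8 + 7/5) - 1)*13)*5534 = (-3929 + (-9/40 - 1)*13)*5534 = (-3929 - 49/40*13)*5534 = (-3929 - 637/40)*5534 = -157797/40*5534 = -436624299/20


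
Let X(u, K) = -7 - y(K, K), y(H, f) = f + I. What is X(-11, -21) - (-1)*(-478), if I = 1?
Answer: -465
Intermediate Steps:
y(H, f) = 1 + f (y(H, f) = f + 1 = 1 + f)
X(u, K) = -8 - K (X(u, K) = -7 - (1 + K) = -7 + (-1 - K) = -8 - K)
X(-11, -21) - (-1)*(-478) = (-8 - 1*(-21)) - (-1)*(-478) = (-8 + 21) - 1*478 = 13 - 478 = -465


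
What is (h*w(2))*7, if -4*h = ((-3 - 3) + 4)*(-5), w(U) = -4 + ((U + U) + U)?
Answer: -35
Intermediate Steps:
w(U) = -4 + 3*U (w(U) = -4 + (2*U + U) = -4 + 3*U)
h = -5/2 (h = -((-3 - 3) + 4)*(-5)/4 = -(-6 + 4)*(-5)/4 = -(-1)*(-5)/2 = -¼*10 = -5/2 ≈ -2.5000)
(h*w(2))*7 = -5*(-4 + 3*2)/2*7 = -5*(-4 + 6)/2*7 = -5/2*2*7 = -5*7 = -35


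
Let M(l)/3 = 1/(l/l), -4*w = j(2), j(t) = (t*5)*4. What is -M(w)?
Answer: -3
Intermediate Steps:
j(t) = 20*t (j(t) = (5*t)*4 = 20*t)
w = -10 (w = -5*2 = -1/4*40 = -10)
M(l) = 3 (M(l) = 3/((l/l)) = 3/1 = 3*1 = 3)
-M(w) = -1*3 = -3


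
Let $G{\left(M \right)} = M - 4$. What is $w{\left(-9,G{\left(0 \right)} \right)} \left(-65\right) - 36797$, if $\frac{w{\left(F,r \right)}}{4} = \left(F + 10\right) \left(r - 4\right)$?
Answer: $-34717$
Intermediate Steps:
$G{\left(M \right)} = -4 + M$ ($G{\left(M \right)} = M - 4 = -4 + M$)
$w{\left(F,r \right)} = 4 \left(-4 + r\right) \left(10 + F\right)$ ($w{\left(F,r \right)} = 4 \left(F + 10\right) \left(r - 4\right) = 4 \left(10 + F\right) \left(-4 + r\right) = 4 \left(-4 + r\right) \left(10 + F\right)$)
$w{\left(-9,G{\left(0 \right)} \right)} \left(-65\right) - 36797 = \left(-160 - -144 + 40 \left(-4 + 0\right) + 4 \left(-9\right) \left(-4 + 0\right)\right) \left(-65\right) - 36797 = \left(-160 + 144 + 40 \left(-4\right) + 4 \left(-9\right) \left(-4\right)\right) \left(-65\right) - 36797 = \left(-160 + 144 - 160 + 144\right) \left(-65\right) - 36797 = \left(-32\right) \left(-65\right) - 36797 = 2080 - 36797 = -34717$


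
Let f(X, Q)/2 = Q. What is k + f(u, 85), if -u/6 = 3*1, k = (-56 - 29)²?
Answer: 7395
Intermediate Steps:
k = 7225 (k = (-85)² = 7225)
u = -18 ≈ -18.000
f(X, Q) = 2*Q
k + f(u, 85) = 7225 + 2*85 = 7225 + 170 = 7395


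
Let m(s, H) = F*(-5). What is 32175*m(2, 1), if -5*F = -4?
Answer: -128700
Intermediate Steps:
F = 4/5 (F = -1/5*(-4) = 4/5 ≈ 0.80000)
m(s, H) = -4 (m(s, H) = (4/5)*(-5) = -4)
32175*m(2, 1) = 32175*(-4) = -128700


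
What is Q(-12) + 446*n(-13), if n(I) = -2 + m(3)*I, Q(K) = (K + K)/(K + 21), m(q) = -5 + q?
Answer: 32104/3 ≈ 10701.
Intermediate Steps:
Q(K) = 2*K/(21 + K) (Q(K) = (2*K)/(21 + K) = 2*K/(21 + K))
n(I) = -2 - 2*I (n(I) = -2 + (-5 + 3)*I = -2 - 2*I)
Q(-12) + 446*n(-13) = 2*(-12)/(21 - 12) + 446*(-2 - 2*(-13)) = 2*(-12)/9 + 446*(-2 + 26) = 2*(-12)*(1/9) + 446*24 = -8/3 + 10704 = 32104/3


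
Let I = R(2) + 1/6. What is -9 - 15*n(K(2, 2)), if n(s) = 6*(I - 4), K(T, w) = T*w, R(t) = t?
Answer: 156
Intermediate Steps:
I = 13/6 (I = 2 + 1/6 = 2 + ⅙ = 13/6 ≈ 2.1667)
n(s) = -11 (n(s) = 6*(13/6 - 4) = 6*(-11/6) = -11)
-9 - 15*n(K(2, 2)) = -9 - 15*(-11) = -9 + 165 = 156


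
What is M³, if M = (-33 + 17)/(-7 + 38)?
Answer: -4096/29791 ≈ -0.13749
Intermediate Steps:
M = -16/31 ≈ -0.51613
M³ = (-16/31)³ = -4096/29791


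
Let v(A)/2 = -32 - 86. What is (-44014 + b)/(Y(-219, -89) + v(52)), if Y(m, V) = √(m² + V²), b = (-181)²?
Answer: -14278 - 121*√55882/2 ≈ -28580.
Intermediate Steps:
v(A) = -236 (v(A) = 2*(-32 - 86) = 2*(-118) = -236)
b = 32761
Y(m, V) = √(V² + m²)
(-44014 + b)/(Y(-219, -89) + v(52)) = (-44014 + 32761)/(√((-89)² + (-219)²) - 236) = -11253/(√(7921 + 47961) - 236) = -11253/(√55882 - 236) = -11253/(-236 + √55882)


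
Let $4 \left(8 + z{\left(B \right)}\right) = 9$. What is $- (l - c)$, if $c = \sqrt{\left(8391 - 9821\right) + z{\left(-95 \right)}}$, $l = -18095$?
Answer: $18095 + \frac{i \sqrt{5743}}{2} \approx 18095.0 + 37.891 i$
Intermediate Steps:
$z{\left(B \right)} = - \frac{23}{4}$ ($z{\left(B \right)} = -8 + \frac{1}{4} \cdot 9 = -8 + \frac{9}{4} = - \frac{23}{4}$)
$c = \frac{i \sqrt{5743}}{2}$ ($c = \sqrt{\left(8391 - 9821\right) - \frac{23}{4}} = \sqrt{-1430 - \frac{23}{4}} = \sqrt{- \frac{5743}{4}} = \frac{i \sqrt{5743}}{2} \approx 37.891 i$)
$- (l - c) = - (-18095 - \frac{i \sqrt{5743}}{2}) = 18095 + \frac{i \sqrt{5743}}{2}$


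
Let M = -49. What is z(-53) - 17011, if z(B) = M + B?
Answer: -17113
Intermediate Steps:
z(B) = -49 + B
z(-53) - 17011 = (-49 - 53) - 17011 = -102 - 17011 = -17113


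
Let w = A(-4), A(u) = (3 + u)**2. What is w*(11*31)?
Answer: 341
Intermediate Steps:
w = 1 (w = (3 - 4)**2 = (-1)**2 = 1)
w*(11*31) = 1*(11*31) = 1*341 = 341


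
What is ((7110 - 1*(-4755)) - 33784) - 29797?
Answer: -51716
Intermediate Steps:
((7110 - 1*(-4755)) - 33784) - 29797 = ((7110 + 4755) - 33784) - 29797 = (11865 - 33784) - 29797 = -21919 - 29797 = -51716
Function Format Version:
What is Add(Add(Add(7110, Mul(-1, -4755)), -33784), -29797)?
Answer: -51716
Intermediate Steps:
Add(Add(Add(7110, Mul(-1, -4755)), -33784), -29797) = Add(Add(Add(7110, 4755), -33784), -29797) = Add(Add(11865, -33784), -29797) = Add(-21919, -29797) = -51716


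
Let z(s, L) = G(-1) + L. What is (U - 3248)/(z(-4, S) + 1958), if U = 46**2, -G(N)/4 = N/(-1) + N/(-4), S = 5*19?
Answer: -283/512 ≈ -0.55273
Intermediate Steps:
S = 95
G(N) = 5*N (G(N) = -4*(N/(-1) + N/(-4)) = -4*(N*(-1) + N*(-1/4)) = -4*(-N - N/4) = -(-5)*N = 5*N)
U = 2116
z(s, L) = -5 + L (z(s, L) = 5*(-1) + L = -5 + L)
(U - 3248)/(z(-4, S) + 1958) = (2116 - 3248)/((-5 + 95) + 1958) = -1132/(90 + 1958) = -1132/2048 = -1132*1/2048 = -283/512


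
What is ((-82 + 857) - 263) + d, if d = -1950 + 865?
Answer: -573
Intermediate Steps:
d = -1085
((-82 + 857) - 263) + d = ((-82 + 857) - 263) - 1085 = (775 - 263) - 1085 = 512 - 1085 = -573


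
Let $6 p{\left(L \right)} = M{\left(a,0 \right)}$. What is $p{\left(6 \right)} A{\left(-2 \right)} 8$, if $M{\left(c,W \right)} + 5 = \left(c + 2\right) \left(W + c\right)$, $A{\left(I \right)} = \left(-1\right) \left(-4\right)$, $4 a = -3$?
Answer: $- \frac{95}{3} \approx -31.667$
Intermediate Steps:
$a = - \frac{3}{4}$ ($a = \frac{1}{4} \left(-3\right) = - \frac{3}{4} \approx -0.75$)
$A{\left(I \right)} = 4$
$M{\left(c,W \right)} = -5 + \left(2 + c\right) \left(W + c\right)$ ($M{\left(c,W \right)} = -5 + \left(c + 2\right) \left(W + c\right) = -5 + \left(2 + c\right) \left(W + c\right)$)
$p{\left(L \right)} = - \frac{95}{96}$ ($p{\left(L \right)} = \frac{-5 + \left(- \frac{3}{4}\right)^{2} + 2 \cdot 0 + 2 \left(- \frac{3}{4}\right) + 0 \left(- \frac{3}{4}\right)}{6} = \frac{-5 + \frac{9}{16} + 0 - \frac{3}{2} + 0}{6} = \frac{1}{6} \left(- \frac{95}{16}\right) = - \frac{95}{96}$)
$p{\left(6 \right)} A{\left(-2 \right)} 8 = \left(- \frac{95}{96}\right) 4 \cdot 8 = \left(- \frac{95}{24}\right) 8 = - \frac{95}{3}$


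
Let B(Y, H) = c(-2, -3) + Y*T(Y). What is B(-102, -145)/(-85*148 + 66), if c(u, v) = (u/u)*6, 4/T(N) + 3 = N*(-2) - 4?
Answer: -387/1232629 ≈ -0.00031396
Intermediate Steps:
T(N) = 4/(-7 - 2*N) (T(N) = 4/(-3 + (N*(-2) - 4)) = 4/(-3 + (-2*N - 4)) = 4/(-3 + (-4 - 2*N)) = 4/(-7 - 2*N))
c(u, v) = 6 (c(u, v) = 1*6 = 6)
B(Y, H) = 6 - 4*Y/(7 + 2*Y) (B(Y, H) = 6 + Y*(-4/(7 + 2*Y)) = 6 - 4*Y/(7 + 2*Y))
B(-102, -145)/(-85*148 + 66) = (2*(21 + 4*(-102))/(7 + 2*(-102)))/(-85*148 + 66) = (2*(21 - 408)/(7 - 204))/(-12580 + 66) = (2*(-387)/(-197))/(-12514) = (2*(-1/197)*(-387))*(-1/12514) = (774/197)*(-1/12514) = -387/1232629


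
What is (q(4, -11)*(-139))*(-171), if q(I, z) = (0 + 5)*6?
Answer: 713070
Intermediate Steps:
q(I, z) = 30 (q(I, z) = 5*6 = 30)
(q(4, -11)*(-139))*(-171) = (30*(-139))*(-171) = -4170*(-171) = 713070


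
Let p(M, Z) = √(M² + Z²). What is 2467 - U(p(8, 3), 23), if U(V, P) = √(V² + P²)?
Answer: 2467 - √602 ≈ 2442.5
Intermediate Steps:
U(V, P) = √(P² + V²)
2467 - U(p(8, 3), 23) = 2467 - √(23² + (√(8² + 3²))²) = 2467 - √(529 + (√(64 + 9))²) = 2467 - √(529 + (√73)²) = 2467 - √(529 + 73) = 2467 - √602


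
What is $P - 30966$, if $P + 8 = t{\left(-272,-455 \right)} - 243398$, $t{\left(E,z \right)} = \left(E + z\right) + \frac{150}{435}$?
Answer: $- \frac{7977861}{29} \approx -2.751 \cdot 10^{5}$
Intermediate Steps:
$t{\left(E,z \right)} = \frac{10}{29} + E + z$ ($t{\left(E,z \right)} = \left(E + z\right) + 150 \cdot \frac{1}{435} = \left(E + z\right) + \frac{10}{29} = \frac{10}{29} + E + z$)
$P = - \frac{7079847}{29}$ ($P = -8 - \frac{7079615}{29} = - \frac{7079847}{29} \approx -2.4413 \cdot 10^{5}$)
$P - 30966 = - \frac{7079847}{29} - 30966 = - \frac{7977861}{29}$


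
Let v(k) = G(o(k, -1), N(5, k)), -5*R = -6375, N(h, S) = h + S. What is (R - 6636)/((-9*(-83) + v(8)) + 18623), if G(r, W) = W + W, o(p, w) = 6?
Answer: -5361/19396 ≈ -0.27640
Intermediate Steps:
N(h, S) = S + h
R = 1275 (R = -⅕*(-6375) = 1275)
G(r, W) = 2*W
v(k) = 10 + 2*k (v(k) = 2*(k + 5) = 2*(5 + k) = 10 + 2*k)
(R - 6636)/((-9*(-83) + v(8)) + 18623) = (1275 - 6636)/((-9*(-83) + (10 + 2*8)) + 18623) = -5361/((747 + (10 + 16)) + 18623) = -5361/((747 + 26) + 18623) = -5361/(773 + 18623) = -5361/19396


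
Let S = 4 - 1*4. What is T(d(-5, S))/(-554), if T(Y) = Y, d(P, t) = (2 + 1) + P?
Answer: 1/277 ≈ 0.0036101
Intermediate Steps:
S = 0 (S = 4 - 4 = 0)
d(P, t) = 3 + P
T(d(-5, S))/(-554) = (3 - 5)/(-554) = -2*(-1/554) = 1/277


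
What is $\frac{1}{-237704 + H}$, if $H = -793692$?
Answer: $- \frac{1}{1031396} \approx -9.6956 \cdot 10^{-7}$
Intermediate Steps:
$\frac{1}{-237704 + H} = \frac{1}{-237704 - 793692} = \frac{1}{-1031396} = - \frac{1}{1031396}$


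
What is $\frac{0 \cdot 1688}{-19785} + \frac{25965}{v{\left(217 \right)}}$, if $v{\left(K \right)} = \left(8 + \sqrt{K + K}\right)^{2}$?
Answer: $\frac{25965}{\left(8 + \sqrt{434}\right)^{2}} \approx 31.233$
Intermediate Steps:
$v{\left(K \right)} = \left(8 + \sqrt{2} \sqrt{K}\right)^{2}$ ($v{\left(K \right)} = \left(8 + \sqrt{2 K}\right)^{2} = \left(8 + \sqrt{2} \sqrt{K}\right)^{2}$)
$\frac{0 \cdot 1688}{-19785} + \frac{25965}{v{\left(217 \right)}} = \frac{0 \cdot 1688}{-19785} + \frac{25965}{\left(8 + \sqrt{2} \sqrt{217}\right)^{2}} = 0 \left(- \frac{1}{19785}\right) + \frac{25965}{\left(8 + \sqrt{434}\right)^{2}} = 0 + \frac{25965}{\left(8 + \sqrt{434}\right)^{2}} = \frac{25965}{\left(8 + \sqrt{434}\right)^{2}}$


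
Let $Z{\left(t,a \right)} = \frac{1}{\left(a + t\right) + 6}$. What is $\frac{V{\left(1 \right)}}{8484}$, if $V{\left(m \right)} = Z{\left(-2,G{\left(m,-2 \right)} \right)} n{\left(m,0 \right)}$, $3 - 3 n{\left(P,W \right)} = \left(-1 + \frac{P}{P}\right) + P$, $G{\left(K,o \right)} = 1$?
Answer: $\frac{1}{63630} \approx 1.5716 \cdot 10^{-5}$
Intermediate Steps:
$Z{\left(t,a \right)} = \frac{1}{6 + a + t}$
$n{\left(P,W \right)} = 1 - \frac{P}{3}$ ($n{\left(P,W \right)} = 1 - \frac{\left(-1 + \frac{P}{P}\right) + P}{3} = 1 - \frac{\left(-1 + 1\right) + P}{3} = 1 - \frac{0 + P}{3} = 1 - \frac{P}{3}$)
$V{\left(m \right)} = \frac{1}{5} - \frac{m}{15}$ ($V{\left(m \right)} = \frac{1 - \frac{m}{3}}{6 + 1 - 2} = \frac{1 - \frac{m}{3}}{5} = \frac{1}{5} - \frac{m}{15}$)
$\frac{V{\left(1 \right)}}{8484} = \frac{\frac{1}{5} - \frac{1}{15}}{8484} = \frac{1}{8484} \cdot \frac{2}{15} = \frac{1}{63630}$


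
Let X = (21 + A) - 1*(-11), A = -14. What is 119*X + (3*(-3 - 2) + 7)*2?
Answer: 2126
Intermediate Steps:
X = 18 (X = (21 - 14) - 1*(-11) = 7 + 11 = 18)
119*X + (3*(-3 - 2) + 7)*2 = 119*18 + (3*(-3 - 2) + 7)*2 = 2142 + (3*(-5) + 7)*2 = 2142 + (-15 + 7)*2 = 2142 - 8*2 = 2142 - 16 = 2126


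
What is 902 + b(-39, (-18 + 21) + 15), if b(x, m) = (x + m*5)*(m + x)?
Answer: -169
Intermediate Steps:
b(x, m) = (m + x)*(x + 5*m) (b(x, m) = (x + 5*m)*(m + x) = (m + x)*(x + 5*m))
902 + b(-39, (-18 + 21) + 15) = 902 + ((-39)² + 5*((-18 + 21) + 15)² + 6*((-18 + 21) + 15)*(-39)) = 902 + (1521 + 5*(3 + 15)² + 6*(3 + 15)*(-39)) = 902 + (1521 + 5*18² + 6*18*(-39)) = 902 + (1521 + 5*324 - 4212) = 902 + (1521 + 1620 - 4212) = 902 - 1071 = -169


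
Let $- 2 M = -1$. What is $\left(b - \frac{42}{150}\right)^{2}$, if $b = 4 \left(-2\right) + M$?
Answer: $\frac{151321}{2500} \approx 60.528$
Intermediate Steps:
$M = \frac{1}{2}$ ($M = \left(- \frac{1}{2}\right) \left(-1\right) = \frac{1}{2} \approx 0.5$)
$b = - \frac{15}{2}$ ($b = 4 \left(-2\right) + \frac{1}{2} = -8 + \frac{1}{2} = - \frac{15}{2} \approx -7.5$)
$\left(b - \frac{42}{150}\right)^{2} = \left(- \frac{15}{2} - \frac{42}{150}\right)^{2} = \left(- \frac{15}{2} - \frac{7}{25}\right)^{2} = \left(- \frac{389}{50}\right)^{2} = \frac{151321}{2500}$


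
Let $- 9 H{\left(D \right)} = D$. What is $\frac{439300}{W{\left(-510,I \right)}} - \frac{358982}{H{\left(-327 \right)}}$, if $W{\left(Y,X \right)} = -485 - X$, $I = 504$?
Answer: $- \frac{48390578}{4687} \approx -10324.0$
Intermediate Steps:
$H{\left(D \right)} = - \frac{D}{9}$
$\frac{439300}{W{\left(-510,I \right)}} - \frac{358982}{H{\left(-327 \right)}} = \frac{439300}{-485 - 504} - \frac{358982}{\left(- \frac{1}{9}\right) \left(-327\right)} = \frac{439300}{-485 - 504} - \frac{358982}{\frac{109}{3}} = \frac{439300}{-989} - \frac{1076946}{109} = 439300 \left(- \frac{1}{989}\right) - \frac{1076946}{109} = - \frac{19100}{43} - \frac{1076946}{109} = - \frac{48390578}{4687}$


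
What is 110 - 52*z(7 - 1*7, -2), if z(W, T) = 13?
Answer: -566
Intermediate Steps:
110 - 52*z(7 - 1*7, -2) = 110 - 52*13 = 110 - 676 = -566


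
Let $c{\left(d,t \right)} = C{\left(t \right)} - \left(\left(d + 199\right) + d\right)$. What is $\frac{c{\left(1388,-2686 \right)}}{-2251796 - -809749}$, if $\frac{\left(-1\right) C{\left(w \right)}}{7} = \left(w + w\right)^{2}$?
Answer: $\frac{202011663}{1442047} \approx 140.09$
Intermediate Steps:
$C{\left(w \right)} = - 28 w^{2}$ ($C{\left(w \right)} = - 7 \left(w + w\right)^{2} = - 7 \left(2 w\right)^{2} = - 7 \cdot 4 w^{2} = - 28 w^{2}$)
$c{\left(d,t \right)} = -199 - 28 t^{2} - 2 d$ ($c{\left(d,t \right)} = - 28 t^{2} - \left(\left(d + 199\right) + d\right) = - 28 t^{2} - \left(\left(199 + d\right) + d\right) = - 28 t^{2} - \left(199 + 2 d\right) = -199 - 28 t^{2} - 2 d$)
$\frac{c{\left(1388,-2686 \right)}}{-2251796 - -809749} = \frac{-199 - 28 \left(-2686\right)^{2} - 2776}{-2251796 - -809749} = \frac{-199 - 202008688 - 2776}{-2251796 + 809749} = \frac{-199 - 202008688 - 2776}{-1442047} = \left(-202011663\right) \left(- \frac{1}{1442047}\right) = \frac{202011663}{1442047}$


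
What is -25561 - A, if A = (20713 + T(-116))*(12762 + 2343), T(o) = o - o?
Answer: -312895426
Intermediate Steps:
T(o) = 0
A = 312869865 (A = (20713 + 0)*(12762 + 2343) = 20713*15105 = 312869865)
-25561 - A = -25561 - 1*312869865 = -25561 - 312869865 = -312895426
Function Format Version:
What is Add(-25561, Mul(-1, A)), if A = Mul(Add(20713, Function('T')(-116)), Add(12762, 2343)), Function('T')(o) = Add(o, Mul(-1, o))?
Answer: -312895426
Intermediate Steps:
Function('T')(o) = 0
A = 312869865 (A = Mul(Add(20713, 0), Add(12762, 2343)) = Mul(20713, 15105) = 312869865)
Add(-25561, Mul(-1, A)) = Add(-25561, Mul(-1, 312869865)) = Add(-25561, -312869865) = -312895426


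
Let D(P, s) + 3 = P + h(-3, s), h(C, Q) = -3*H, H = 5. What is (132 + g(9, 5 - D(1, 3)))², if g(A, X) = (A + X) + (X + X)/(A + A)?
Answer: 2217121/81 ≈ 27372.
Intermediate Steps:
h(C, Q) = -15 (h(C, Q) = -3*5 = -15)
D(P, s) = -18 + P (D(P, s) = -3 + (P - 15) = -3 + (-15 + P) = -18 + P)
g(A, X) = A + X + X/A (g(A, X) = (A + X) + (2*X)/((2*A)) = (A + X) + (2*X)*(1/(2*A)) = (A + X) + X/A = A + X + X/A)
(132 + g(9, 5 - D(1, 3)))² = (132 + (9 + (5 - (-18 + 1)) + (5 - (-18 + 1))/9))² = (132 + (9 + (5 - 1*(-17)) + (5 - 1*(-17))*(⅑)))² = (132 + (9 + (5 + 17) + (5 + 17)*(⅑)))² = (132 + (9 + 22 + 22*(⅑)))² = (132 + (9 + 22 + 22/9))² = (132 + 301/9)² = (1489/9)² = 2217121/81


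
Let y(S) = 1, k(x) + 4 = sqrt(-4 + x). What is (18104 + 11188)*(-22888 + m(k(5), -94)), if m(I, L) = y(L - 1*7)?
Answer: -670406004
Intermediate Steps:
k(x) = -4 + sqrt(-4 + x)
m(I, L) = 1
(18104 + 11188)*(-22888 + m(k(5), -94)) = (18104 + 11188)*(-22888 + 1) = 29292*(-22887) = -670406004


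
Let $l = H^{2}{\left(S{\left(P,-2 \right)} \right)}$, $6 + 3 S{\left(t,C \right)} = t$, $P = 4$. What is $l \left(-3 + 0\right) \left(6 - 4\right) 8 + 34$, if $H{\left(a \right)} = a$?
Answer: $\frac{38}{3} \approx 12.667$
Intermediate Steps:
$S{\left(t,C \right)} = -2 + \frac{t}{3}$
$l = \frac{4}{9}$ ($l = \left(-2 + \frac{1}{3} \cdot 4\right)^{2} = \left(-2 + \frac{4}{3}\right)^{2} = \left(- \frac{2}{3}\right)^{2} = \frac{4}{9} \approx 0.44444$)
$l \left(-3 + 0\right) \left(6 - 4\right) 8 + 34 = \frac{4 \left(-3 + 0\right) \left(6 - 4\right)}{9} \cdot 8 + 34 = \frac{4 \left(\left(-3\right) 2\right)}{9} \cdot 8 + 34 = \frac{4}{9} \left(-6\right) 8 + 34 = \left(- \frac{8}{3}\right) 8 + 34 = - \frac{64}{3} + 34 = \frac{38}{3}$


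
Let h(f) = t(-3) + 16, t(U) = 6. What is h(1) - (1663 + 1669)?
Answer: -3310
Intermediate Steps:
h(f) = 22 (h(f) = 6 + 16 = 22)
h(1) - (1663 + 1669) = 22 - (1663 + 1669) = 22 - 1*3332 = 22 - 3332 = -3310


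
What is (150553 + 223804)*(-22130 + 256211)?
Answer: 87629860917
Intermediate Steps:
(150553 + 223804)*(-22130 + 256211) = 374357*234081 = 87629860917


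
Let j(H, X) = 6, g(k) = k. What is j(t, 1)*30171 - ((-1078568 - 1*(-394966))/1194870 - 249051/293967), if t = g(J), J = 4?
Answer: 1177524191158686/6504673135 ≈ 1.8103e+5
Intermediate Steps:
t = 4
j(t, 1)*30171 - ((-1078568 - 1*(-394966))/1194870 - 249051/293967) = 6*30171 - ((-1078568 - 1*(-394966))/1194870 - 249051/293967) = 181026 - ((-1078568 + 394966)*(1/1194870) - 249051*1/293967) = 181026 - (-683602*1/1194870 - 83017/97989) = 181026 - (-341801/597435 - 83017/97989) = 181026 - 1*(-9232222176/6504673135) = 181026 + 9232222176/6504673135 = 1177524191158686/6504673135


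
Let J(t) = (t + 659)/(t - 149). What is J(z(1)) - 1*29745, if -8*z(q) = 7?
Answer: -35669520/1199 ≈ -29749.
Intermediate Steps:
z(q) = -7/8 (z(q) = -⅛*7 = -7/8)
J(t) = (659 + t)/(-149 + t)
J(z(1)) - 1*29745 = (659 - 7/8)/(-149 - 7/8) - 1*29745 = (5265/8)/(-1199/8) - 29745 = -8/1199*5265/8 - 29745 = -5265/1199 - 29745 = -35669520/1199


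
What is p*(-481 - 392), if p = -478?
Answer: 417294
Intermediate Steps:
p*(-481 - 392) = -478*(-481 - 392) = -478*(-873) = 417294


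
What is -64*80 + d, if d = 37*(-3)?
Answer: -5231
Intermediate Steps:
d = -111
-64*80 + d = -64*80 - 111 = -5120 - 111 = -5231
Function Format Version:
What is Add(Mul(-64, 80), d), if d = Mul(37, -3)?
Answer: -5231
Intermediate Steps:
d = -111
Add(Mul(-64, 80), d) = Add(Mul(-64, 80), -111) = Add(-5120, -111) = -5231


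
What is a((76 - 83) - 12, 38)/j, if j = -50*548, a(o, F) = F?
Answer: -19/13700 ≈ -0.0013869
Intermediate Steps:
j = -27400
a((76 - 83) - 12, 38)/j = 38/(-27400) = 38*(-1/27400) = -19/13700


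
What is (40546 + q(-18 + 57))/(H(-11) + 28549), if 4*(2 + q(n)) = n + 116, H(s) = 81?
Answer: 162331/114520 ≈ 1.4175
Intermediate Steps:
q(n) = 27 + n/4 (q(n) = -2 + (n + 116)/4 = -2 + (116 + n)/4 = -2 + (29 + n/4) = 27 + n/4)
(40546 + q(-18 + 57))/(H(-11) + 28549) = (40546 + (27 + (-18 + 57)/4))/(81 + 28549) = (40546 + (27 + (¼)*39))/28630 = (40546 + (27 + 39/4))*(1/28630) = (40546 + 147/4)*(1/28630) = (162331/4)*(1/28630) = 162331/114520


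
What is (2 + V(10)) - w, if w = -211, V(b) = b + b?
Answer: 233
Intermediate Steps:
V(b) = 2*b
(2 + V(10)) - w = (2 + 2*10) - 1*(-211) = (2 + 20) + 211 = 22 + 211 = 233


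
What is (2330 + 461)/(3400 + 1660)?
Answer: 2791/5060 ≈ 0.55158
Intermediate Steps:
(2330 + 461)/(3400 + 1660) = 2791/5060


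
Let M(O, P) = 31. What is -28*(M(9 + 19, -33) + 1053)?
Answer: -30352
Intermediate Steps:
-28*(M(9 + 19, -33) + 1053) = -28*(31 + 1053) = -28*1084 = -30352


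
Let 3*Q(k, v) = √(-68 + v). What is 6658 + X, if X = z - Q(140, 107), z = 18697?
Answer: 25355 - √39/3 ≈ 25353.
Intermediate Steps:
Q(k, v) = √(-68 + v)/3
X = 18697 - √39/3 (X = 18697 - √(-68 + 107)/3 = 18697 - √39/3 ≈ 18695.)
6658 + X = 6658 + (18697 - √39/3) = 25355 - √39/3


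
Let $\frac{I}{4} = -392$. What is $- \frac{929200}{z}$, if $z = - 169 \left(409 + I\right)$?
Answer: $- \frac{929200}{195871} \approx -4.7439$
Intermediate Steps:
$I = -1568$ ($I = 4 \left(-392\right) = -1568$)
$z = 195871$ ($z = - 169 \left(409 - 1568\right) = \left(-169\right) \left(-1159\right) = 195871$)
$- \frac{929200}{z} = - \frac{929200}{195871}$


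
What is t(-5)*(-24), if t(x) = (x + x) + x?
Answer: 360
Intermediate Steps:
t(x) = 3*x (t(x) = 2*x + x = 3*x)
t(-5)*(-24) = (3*(-5))*(-24) = -15*(-24) = 360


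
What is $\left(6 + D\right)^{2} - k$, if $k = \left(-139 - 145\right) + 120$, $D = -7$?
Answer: $165$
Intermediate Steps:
$k = -164$ ($k = \left(-139 - 145\right) + 120 = -284 + 120 = -164$)
$\left(6 + D\right)^{2} - k = \left(6 - 7\right)^{2} - -164 = \left(-1\right)^{2} + 164 = 1 + 164 = 165$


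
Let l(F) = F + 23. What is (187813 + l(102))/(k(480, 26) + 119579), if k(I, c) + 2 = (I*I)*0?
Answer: 62646/39859 ≈ 1.5717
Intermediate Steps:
k(I, c) = -2 (k(I, c) = -2 + (I*I)*0 = -2 + I²*0 = -2 + 0 = -2)
l(F) = 23 + F
(187813 + l(102))/(k(480, 26) + 119579) = (187813 + (23 + 102))/(-2 + 119579) = (187813 + 125)/119577 = 187938*(1/119577) = 62646/39859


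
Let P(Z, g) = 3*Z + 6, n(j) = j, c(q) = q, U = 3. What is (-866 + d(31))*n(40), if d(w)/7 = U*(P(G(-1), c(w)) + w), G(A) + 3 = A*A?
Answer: -8600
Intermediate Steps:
G(A) = -3 + A² (G(A) = -3 + A*A = -3 + A²)
P(Z, g) = 6 + 3*Z
d(w) = 21*w (d(w) = 7*(3*((6 + 3*(-3 + (-1)²)) + w)) = 7*(3*((6 + 3*(-3 + 1)) + w)) = 7*(3*((6 + 3*(-2)) + w)) = 7*(3*((6 - 6) + w)) = 7*(3*(0 + w)) = 7*(3*w) = 21*w)
(-866 + d(31))*n(40) = (-866 + 21*31)*40 = (-866 + 651)*40 = -215*40 = -8600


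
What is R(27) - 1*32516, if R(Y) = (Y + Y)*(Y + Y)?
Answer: -29600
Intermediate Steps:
R(Y) = 4*Y² (R(Y) = (2*Y)*(2*Y) = 4*Y²)
R(27) - 1*32516 = 4*27² - 1*32516 = 4*729 - 32516 = 2916 - 32516 = -29600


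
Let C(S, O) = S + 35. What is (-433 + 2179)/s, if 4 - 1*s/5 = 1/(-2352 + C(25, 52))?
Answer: 4001832/45845 ≈ 87.291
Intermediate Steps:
C(S, O) = 35 + S
s = 45845/2292 (s = 20 - 5/(-2352 + (35 + 25)) = 20 - 5/(-2352 + 60) = 20 - 5/(-2292) = 20 - 5*(-1/2292) = 20 + 5/2292 = 45845/2292 ≈ 20.002)
(-433 + 2179)/s = (-433 + 2179)/(45845/2292) = 1746*(2292/45845) = 4001832/45845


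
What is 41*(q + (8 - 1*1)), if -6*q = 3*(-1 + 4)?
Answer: 451/2 ≈ 225.50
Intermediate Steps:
q = -3/2 (q = -(-1 + 4)/2 = -3/2 ≈ -1.5000)
41*(q + (8 - 1*1)) = 41*(-3/2 + (8 - 1*1)) = 41*(-3/2 + (8 - 1)) = 41*(-3/2 + 7) = 41*(11/2) = 451/2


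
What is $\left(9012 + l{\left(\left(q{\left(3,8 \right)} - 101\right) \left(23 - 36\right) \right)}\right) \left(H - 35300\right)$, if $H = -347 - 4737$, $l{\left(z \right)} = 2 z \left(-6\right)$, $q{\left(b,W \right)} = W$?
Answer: $221950464$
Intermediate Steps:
$l{\left(z \right)} = - 12 z$
$H = -5084$ ($H = -347 - 4737 = -5084$)
$\left(9012 + l{\left(\left(q{\left(3,8 \right)} - 101\right) \left(23 - 36\right) \right)}\right) \left(H - 35300\right) = \left(9012 - 12 \left(8 - 101\right) \left(23 - 36\right)\right) \left(-5084 - 35300\right) = \left(9012 - 12 \left(\left(-93\right) \left(-13\right)\right)\right) \left(-40384\right) = \left(9012 - 14508\right) \left(-40384\right) = \left(-5496\right) \left(-40384\right) = 221950464$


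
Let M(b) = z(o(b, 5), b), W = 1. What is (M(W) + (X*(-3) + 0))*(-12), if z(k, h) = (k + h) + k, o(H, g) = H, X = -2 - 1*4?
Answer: -252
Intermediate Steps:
X = -6 (X = -2 - 4 = -6)
z(k, h) = h + 2*k (z(k, h) = (h + k) + k = h + 2*k)
M(b) = 3*b (M(b) = b + 2*b = 3*b)
(M(W) + (X*(-3) + 0))*(-12) = (3*1 + (-6*(-3) + 0))*(-12) = (3 + (18 + 0))*(-12) = (3 + 18)*(-12) = 21*(-12) = -252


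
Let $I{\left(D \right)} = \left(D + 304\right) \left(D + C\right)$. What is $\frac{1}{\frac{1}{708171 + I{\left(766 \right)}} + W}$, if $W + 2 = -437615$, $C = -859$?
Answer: $- \frac{608661}{266360400836} \approx -2.2851 \cdot 10^{-6}$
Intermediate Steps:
$W = -437617$ ($W = -2 - 437615 = -437617$)
$I{\left(D \right)} = \left(-859 + D\right) \left(304 + D\right)$ ($I{\left(D \right)} = \left(D + 304\right) \left(D - 859\right) = \left(304 + D\right) \left(-859 + D\right) = \left(-859 + D\right) \left(304 + D\right)$)
$\frac{1}{\frac{1}{708171 + I{\left(766 \right)}} + W} = \frac{1}{\frac{1}{708171 - \left(686266 - 586756\right)} - 437617} = \frac{1}{\frac{1}{708171 - 99510} - 437617} = \frac{1}{\frac{1}{608661} - 437617} = \frac{1}{- \frac{266360400836}{608661}} = - \frac{608661}{266360400836}$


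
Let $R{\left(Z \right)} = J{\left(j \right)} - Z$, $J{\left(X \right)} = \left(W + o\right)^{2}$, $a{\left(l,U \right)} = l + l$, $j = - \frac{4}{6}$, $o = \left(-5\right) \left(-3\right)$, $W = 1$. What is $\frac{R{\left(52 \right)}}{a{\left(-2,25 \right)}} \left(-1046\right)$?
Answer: $53346$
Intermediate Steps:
$o = 15$
$j = - \frac{2}{3}$ ($j = \left(-4\right) \frac{1}{6} = - \frac{2}{3} \approx -0.66667$)
$a{\left(l,U \right)} = 2 l$
$J{\left(X \right)} = 256$ ($J{\left(X \right)} = \left(1 + 15\right)^{2} = 16^{2} = 256$)
$R{\left(Z \right)} = 256 - Z$
$\frac{R{\left(52 \right)}}{a{\left(-2,25 \right)}} \left(-1046\right) = \frac{256 - 52}{2 \left(-2\right)} \left(-1046\right) = \frac{256 - 52}{-4} \left(-1046\right) = 204 \left(- \frac{1}{4}\right) \left(-1046\right) = \left(-51\right) \left(-1046\right) = 53346$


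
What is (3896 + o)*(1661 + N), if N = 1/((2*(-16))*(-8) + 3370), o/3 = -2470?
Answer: -1511719537/259 ≈ -5.8368e+6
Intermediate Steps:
o = -7410 (o = 3*(-2470) = -7410)
N = 1/3626 (N = 1/(-32*(-8) + 3370) = 1/(256 + 3370) = 1/3626 ≈ 0.00027579)
(3896 + o)*(1661 + N) = (3896 - 7410)*(1661 + 1/3626) = -3514*6022787/3626 = -1511719537/259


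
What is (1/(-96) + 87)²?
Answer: 69739201/9216 ≈ 7567.2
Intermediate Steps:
(1/(-96) + 87)² = (-1/96 + 87)² = (8351/96)² = 69739201/9216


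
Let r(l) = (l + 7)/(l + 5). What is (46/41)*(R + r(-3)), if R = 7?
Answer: 414/41 ≈ 10.098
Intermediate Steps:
r(l) = (7 + l)/(5 + l)
(46/41)*(R + r(-3)) = (46/41)*(7 + (7 - 3)/(5 - 3)) = (46*(1/41))*(7 + 4/2) = 46*(7 + (½)*4)/41 = 46*(7 + 2)/41 = (46/41)*9 = 414/41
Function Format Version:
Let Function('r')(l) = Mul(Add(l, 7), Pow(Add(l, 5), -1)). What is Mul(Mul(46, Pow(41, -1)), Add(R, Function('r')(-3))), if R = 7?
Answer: Rational(414, 41) ≈ 10.098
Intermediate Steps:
Function('r')(l) = Mul(Pow(Add(5, l), -1), Add(7, l)) (Function('r')(l) = Mul(Add(7, l), Pow(Add(5, l), -1)) = Mul(Pow(Add(5, l), -1), Add(7, l)))
Mul(Mul(46, Pow(41, -1)), Add(R, Function('r')(-3))) = Mul(Mul(46, Pow(41, -1)), Add(7, Mul(Pow(Add(5, -3), -1), Add(7, -3)))) = Mul(Mul(46, Rational(1, 41)), Add(7, Mul(Pow(2, -1), 4))) = Mul(Rational(46, 41), Add(7, Mul(Rational(1, 2), 4))) = Mul(Rational(46, 41), Add(7, 2)) = Mul(Rational(46, 41), 9) = Rational(414, 41)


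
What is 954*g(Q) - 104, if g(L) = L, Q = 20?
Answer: 18976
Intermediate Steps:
954*g(Q) - 104 = 954*20 - 104 = 19080 - 104 = 18976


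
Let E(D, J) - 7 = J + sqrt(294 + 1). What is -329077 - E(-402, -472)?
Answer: -328612 - sqrt(295) ≈ -3.2863e+5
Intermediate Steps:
E(D, J) = 7 + J + sqrt(295) (E(D, J) = 7 + (J + sqrt(294 + 1)) = 7 + (J + sqrt(295)) = 7 + J + sqrt(295))
-329077 - E(-402, -472) = -329077 - (7 - 472 + sqrt(295)) = -329077 - (-465 + sqrt(295)) = -329077 + (465 - sqrt(295)) = -328612 - sqrt(295)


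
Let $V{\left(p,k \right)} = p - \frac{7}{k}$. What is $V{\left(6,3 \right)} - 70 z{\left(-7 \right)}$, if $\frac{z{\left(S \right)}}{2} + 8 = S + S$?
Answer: $\frac{9251}{3} \approx 3083.7$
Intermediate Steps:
$z{\left(S \right)} = -16 + 4 S$ ($z{\left(S \right)} = -16 + 2 \left(S + S\right) = -16 + 2 \cdot 2 S = -16 + 4 S$)
$V{\left(6,3 \right)} - 70 z{\left(-7 \right)} = \left(6 - \frac{7}{3}\right) - 70 \left(-16 + 4 \left(-7\right)\right) = \left(6 - \frac{7}{3}\right) - 70 \left(-16 - 28\right) = \left(6 - \frac{7}{3}\right) - -3080 = \frac{11}{3} + 3080 = \frac{9251}{3}$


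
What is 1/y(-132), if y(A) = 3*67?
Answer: 1/201 ≈ 0.0049751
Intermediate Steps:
y(A) = 201
1/y(-132) = 1/201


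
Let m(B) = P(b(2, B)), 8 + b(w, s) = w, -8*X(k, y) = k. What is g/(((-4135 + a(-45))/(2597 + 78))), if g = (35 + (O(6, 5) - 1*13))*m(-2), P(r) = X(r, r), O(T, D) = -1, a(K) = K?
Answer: -33705/3344 ≈ -10.079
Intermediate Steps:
X(k, y) = -k/8
b(w, s) = -8 + w
P(r) = -r/8
m(B) = 3/4 (m(B) = -(-8 + 2)/8 = -1/8*(-6) = 3/4)
g = 63/4 (g = (35 + (-1 - 1*13))*(3/4) = (35 + (-1 - 13))*(3/4) = (35 - 14)*(3/4) = 21*(3/4) = 63/4 ≈ 15.750)
g/(((-4135 + a(-45))/(2597 + 78))) = 63/(4*(((-4135 - 45)/(2597 + 78)))) = 63/(4*((-4180/2675))) = 63/(4*((-4180*1/2675))) = 63/(4*(-836/535)) = (63/4)*(-535/836) = -33705/3344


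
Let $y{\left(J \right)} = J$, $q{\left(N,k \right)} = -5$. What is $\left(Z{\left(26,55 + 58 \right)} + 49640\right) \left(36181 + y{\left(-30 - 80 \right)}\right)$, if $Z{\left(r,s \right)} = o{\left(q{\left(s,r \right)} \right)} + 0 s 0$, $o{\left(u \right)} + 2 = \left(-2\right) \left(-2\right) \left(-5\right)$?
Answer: $1789770878$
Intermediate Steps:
$o{\left(u \right)} = -22$ ($o{\left(u \right)} = -2 + \left(-2\right) \left(-2\right) \left(-5\right) = -2 + 4 \left(-5\right) = -2 - 20 = -22$)
$Z{\left(r,s \right)} = -22$ ($Z{\left(r,s \right)} = -22 + 0 s 0 = -22 + 0 \cdot 0 = -22 + 0 = -22$)
$\left(Z{\left(26,55 + 58 \right)} + 49640\right) \left(36181 + y{\left(-30 - 80 \right)}\right) = \left(-22 + 49640\right) \left(36181 - 110\right) = 49618 \left(36181 - 110\right) = 49618 \cdot 36071 = 1789770878$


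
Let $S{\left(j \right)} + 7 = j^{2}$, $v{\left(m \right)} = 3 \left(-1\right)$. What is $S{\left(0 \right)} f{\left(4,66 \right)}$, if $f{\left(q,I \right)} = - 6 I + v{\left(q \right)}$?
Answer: $2793$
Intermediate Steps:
$v{\left(m \right)} = -3$
$S{\left(j \right)} = -7 + j^{2}$
$f{\left(q,I \right)} = -3 - 6 I$ ($f{\left(q,I \right)} = - 6 I - 3 = -3 - 6 I$)
$S{\left(0 \right)} f{\left(4,66 \right)} = \left(-7 + 0^{2}\right) \left(-3 - 396\right) = \left(-7 + 0\right) \left(-3 - 396\right) = \left(-7\right) \left(-399\right) = 2793$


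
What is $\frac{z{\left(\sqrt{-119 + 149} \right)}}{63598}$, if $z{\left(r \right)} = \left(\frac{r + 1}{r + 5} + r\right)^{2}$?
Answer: $\frac{131}{317990} + \frac{\sqrt{30}}{31799} \approx 0.00058421$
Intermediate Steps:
$z{\left(r \right)} = \left(r + \frac{1 + r}{5 + r}\right)^{2}$ ($z{\left(r \right)} = \left(\frac{1 + r}{5 + r} + r\right)^{2} = \left(r + \frac{1 + r}{5 + r}\right)^{2}$)
$\frac{z{\left(\sqrt{-119 + 149} \right)}}{63598} = \frac{\frac{1}{\left(5 + \sqrt{-119 + 149}\right)^{2}} \left(1 + \left(\sqrt{-119 + 149}\right)^{2} + 6 \sqrt{-119 + 149}\right)^{2}}{63598} = \frac{\left(1 + \left(\sqrt{30}\right)^{2} + 6 \sqrt{30}\right)^{2}}{\left(5 + \sqrt{30}\right)^{2}} \cdot \frac{1}{63598} = \frac{\left(1 + 30 + 6 \sqrt{30}\right)^{2}}{\left(5 + \sqrt{30}\right)^{2}} \cdot \frac{1}{63598} = \frac{\left(31 + 6 \sqrt{30}\right)^{2}}{\left(5 + \sqrt{30}\right)^{2}} \cdot \frac{1}{63598} = \frac{\left(31 + 6 \sqrt{30}\right)^{2}}{63598 \left(5 + \sqrt{30}\right)^{2}}$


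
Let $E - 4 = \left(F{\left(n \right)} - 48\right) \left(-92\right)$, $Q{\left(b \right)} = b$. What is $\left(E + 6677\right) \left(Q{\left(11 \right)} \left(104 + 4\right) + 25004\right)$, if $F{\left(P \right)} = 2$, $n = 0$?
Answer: $285833296$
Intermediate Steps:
$E = 4236$ ($E = 4 + \left(2 - 48\right) \left(-92\right) = 4 - -4232 = 4 + 4232 = 4236$)
$\left(E + 6677\right) \left(Q{\left(11 \right)} \left(104 + 4\right) + 25004\right) = \left(4236 + 6677\right) \left(11 \left(104 + 4\right) + 25004\right) = 10913 \left(11 \cdot 108 + 25004\right) = 10913 \left(1188 + 25004\right) = 10913 \cdot 26192 = 285833296$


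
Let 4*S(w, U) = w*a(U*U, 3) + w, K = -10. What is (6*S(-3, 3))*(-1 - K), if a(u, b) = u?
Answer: -405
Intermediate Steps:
S(w, U) = w/4 + w*U²/4 (S(w, U) = (w*(U*U) + w)/4 = (w*U² + w)/4 = (w + w*U²)/4 = w/4 + w*U²/4)
(6*S(-3, 3))*(-1 - K) = (6*((¼)*(-3)*(1 + 3²)))*(-1 - 1*(-10)) = (6*((¼)*(-3)*(1 + 9)))*(-1 + 10) = (6*((¼)*(-3)*10))*9 = (6*(-15/2))*9 = -45*9 = -405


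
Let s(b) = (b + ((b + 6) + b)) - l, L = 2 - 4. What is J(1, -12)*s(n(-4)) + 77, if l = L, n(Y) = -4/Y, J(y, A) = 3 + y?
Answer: 121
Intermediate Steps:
L = -2
l = -2
s(b) = 8 + 3*b (s(b) = (b + ((b + 6) + b)) - 1*(-2) = (b + ((6 + b) + b)) + 2 = (b + (6 + 2*b)) + 2 = (6 + 3*b) + 2 = 8 + 3*b)
J(1, -12)*s(n(-4)) + 77 = (3 + 1)*(8 + 3*(-4/(-4))) + 77 = 4*(8 + 3*(-4*(-1/4))) + 77 = 4*(8 + 3*1) + 77 = 4*(8 + 3) + 77 = 4*11 + 77 = 44 + 77 = 121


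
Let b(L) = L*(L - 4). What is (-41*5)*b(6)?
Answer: -2460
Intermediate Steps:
b(L) = L*(-4 + L)
(-41*5)*b(6) = (-41*5)*(6*(-4 + 6)) = -1230*2 = -205*12 = -2460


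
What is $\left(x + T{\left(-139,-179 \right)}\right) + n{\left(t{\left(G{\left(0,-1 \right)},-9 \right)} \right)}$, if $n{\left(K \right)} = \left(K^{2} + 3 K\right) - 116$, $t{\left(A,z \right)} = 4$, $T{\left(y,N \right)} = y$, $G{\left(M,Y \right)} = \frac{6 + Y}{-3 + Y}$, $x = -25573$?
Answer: $-25800$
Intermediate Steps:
$G{\left(M,Y \right)} = \frac{6 + Y}{-3 + Y}$
$n{\left(K \right)} = -116 + K^{2} + 3 K$
$\left(x + T{\left(-139,-179 \right)}\right) + n{\left(t{\left(G{\left(0,-1 \right)},-9 \right)} \right)} = \left(-25573 - 139\right) + \left(-116 + 4^{2} + 3 \cdot 4\right) = -25712 + \left(-116 + 16 + 12\right) = -25712 - 88 = -25800$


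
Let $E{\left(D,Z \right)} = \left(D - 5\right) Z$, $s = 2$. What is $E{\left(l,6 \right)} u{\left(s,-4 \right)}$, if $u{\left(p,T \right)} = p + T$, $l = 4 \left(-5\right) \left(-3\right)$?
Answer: $-660$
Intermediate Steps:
$l = 60$ ($l = \left(-20\right) \left(-3\right) = 60$)
$E{\left(D,Z \right)} = Z \left(-5 + D\right)$ ($E{\left(D,Z \right)} = \left(-5 + D\right) Z = Z \left(-5 + D\right)$)
$u{\left(p,T \right)} = T + p$
$E{\left(l,6 \right)} u{\left(s,-4 \right)} = 6 \left(-5 + 60\right) \left(-4 + 2\right) = 6 \cdot 55 \left(-2\right) = 330 \left(-2\right) = -660$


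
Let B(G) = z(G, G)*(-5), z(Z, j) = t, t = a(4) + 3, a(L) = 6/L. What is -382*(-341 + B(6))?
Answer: 138857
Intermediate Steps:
t = 9/2 (t = 6/4 + 3 = 6*(1/4) + 3 = 3/2 + 3 = 9/2 ≈ 4.5000)
z(Z, j) = 9/2
B(G) = -45/2 (B(G) = (9/2)*(-5) = -45/2)
-382*(-341 + B(6)) = -382*(-341 - 45/2) = -382*(-727/2) = 138857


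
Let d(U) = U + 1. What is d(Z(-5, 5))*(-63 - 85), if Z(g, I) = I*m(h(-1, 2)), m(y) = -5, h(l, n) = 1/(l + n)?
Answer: 3552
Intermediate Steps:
Z(g, I) = -5*I (Z(g, I) = I*(-5) = -5*I)
d(U) = 1 + U
d(Z(-5, 5))*(-63 - 85) = (1 - 5*5)*(-63 - 85) = (1 - 25)*(-148) = -24*(-148) = 3552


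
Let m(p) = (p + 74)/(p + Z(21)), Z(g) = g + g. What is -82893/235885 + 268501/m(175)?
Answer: 13743752129188/58735365 ≈ 2.3399e+5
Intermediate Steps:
Z(g) = 2*g
m(p) = (74 + p)/(42 + p) (m(p) = (p + 74)/(p + 2*21) = (74 + p)/(p + 42) = (74 + p)/(42 + p))
-82893/235885 + 268501/m(175) = -82893/235885 + 268501/(((74 + 175)/(42 + 175))) = -82893*1/235885 + 268501/((249/217)) = -82893/235885 + 268501/(((1/217)*249)) = -82893/235885 + 268501/(249/217) = -82893/235885 + 268501*(217/249) = -82893/235885 + 58264717/249 = 13743752129188/58735365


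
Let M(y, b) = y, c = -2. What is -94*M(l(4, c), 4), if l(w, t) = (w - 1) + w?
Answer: -658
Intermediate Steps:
l(w, t) = -1 + 2*w (l(w, t) = (-1 + w) + w = -1 + 2*w)
-94*M(l(4, c), 4) = -94*(-1 + 2*4) = -94*(-1 + 8) = -94*7 = -658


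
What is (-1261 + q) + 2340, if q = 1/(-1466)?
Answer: 1581813/1466 ≈ 1079.0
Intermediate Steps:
q = -1/1466 ≈ -0.00068213
(-1261 + q) + 2340 = (-1261 - 1/1466) + 2340 = -1848627/1466 + 2340 = 1581813/1466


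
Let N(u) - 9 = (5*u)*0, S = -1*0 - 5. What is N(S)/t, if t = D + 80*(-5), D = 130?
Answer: -1/30 ≈ -0.033333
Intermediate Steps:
S = -5 (S = 0 - 5 = -5)
N(u) = 9 (N(u) = 9 + (5*u)*0 = 9 + 0 = 9)
t = -270 (t = 130 + 80*(-5) = 130 - 400 = -270)
N(S)/t = 9/(-270) = 9*(-1/270) = -1/30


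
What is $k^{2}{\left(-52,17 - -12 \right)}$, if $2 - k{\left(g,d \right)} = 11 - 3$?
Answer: $36$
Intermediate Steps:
$k{\left(g,d \right)} = -6$ ($k{\left(g,d \right)} = 2 - \left(11 - 3\right) = 2 - 8 = -6$)
$k^{2}{\left(-52,17 - -12 \right)} = \left(-6\right)^{2} = 36$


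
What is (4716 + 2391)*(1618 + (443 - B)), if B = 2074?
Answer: -92391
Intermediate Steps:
(4716 + 2391)*(1618 + (443 - B)) = (4716 + 2391)*(1618 + (443 - 1*2074)) = 7107*(1618 + (443 - 2074)) = 7107*(1618 - 1631) = 7107*(-13) = -92391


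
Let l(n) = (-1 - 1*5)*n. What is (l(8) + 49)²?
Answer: 1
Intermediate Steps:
l(n) = -6*n (l(n) = (-1 - 5)*n = -6*n)
(l(8) + 49)² = (-6*8 + 49)² = (-48 + 49)² = 1² = 1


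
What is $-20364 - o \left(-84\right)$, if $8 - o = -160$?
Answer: $-6252$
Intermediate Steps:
$o = 168$ ($o = 8 - -160 = 8 + 160 = 168$)
$-20364 - o \left(-84\right) = -20364 - 168 \left(-84\right) = -20364 - -14112 = -20364 + 14112 = -6252$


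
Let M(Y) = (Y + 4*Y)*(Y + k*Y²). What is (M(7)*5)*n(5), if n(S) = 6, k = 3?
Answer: 161700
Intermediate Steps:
M(Y) = 5*Y*(Y + 3*Y²) (M(Y) = (Y + 4*Y)*(Y + 3*Y²) = (5*Y)*(Y + 3*Y²) = 5*Y*(Y + 3*Y²))
(M(7)*5)*n(5) = ((7²*(5 + 15*7))*5)*6 = ((49*(5 + 105))*5)*6 = ((49*110)*5)*6 = (5390*5)*6 = 26950*6 = 161700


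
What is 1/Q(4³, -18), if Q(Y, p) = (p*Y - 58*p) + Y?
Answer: -1/44 ≈ -0.022727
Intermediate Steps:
Q(Y, p) = Y - 58*p + Y*p (Q(Y, p) = (Y*p - 58*p) + Y = (-58*p + Y*p) + Y = Y - 58*p + Y*p)
1/Q(4³, -18) = 1/(4³ - 58*(-18) + 4³*(-18)) = 1/(64 + 1044 + 64*(-18)) = 1/(64 + 1044 - 1152) = 1/(-44) = -1/44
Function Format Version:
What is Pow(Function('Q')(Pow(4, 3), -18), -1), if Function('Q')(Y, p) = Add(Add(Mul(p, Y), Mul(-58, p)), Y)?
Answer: Rational(-1, 44) ≈ -0.022727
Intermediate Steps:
Function('Q')(Y, p) = Add(Y, Mul(-58, p), Mul(Y, p)) (Function('Q')(Y, p) = Add(Add(Mul(Y, p), Mul(-58, p)), Y) = Add(Add(Mul(-58, p), Mul(Y, p)), Y) = Add(Y, Mul(-58, p), Mul(Y, p)))
Pow(Function('Q')(Pow(4, 3), -18), -1) = Pow(Add(Pow(4, 3), Mul(-58, -18), Mul(Pow(4, 3), -18)), -1) = Pow(Add(64, 1044, Mul(64, -18)), -1) = Pow(Add(64, 1044, -1152), -1) = Pow(-44, -1) = Rational(-1, 44)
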